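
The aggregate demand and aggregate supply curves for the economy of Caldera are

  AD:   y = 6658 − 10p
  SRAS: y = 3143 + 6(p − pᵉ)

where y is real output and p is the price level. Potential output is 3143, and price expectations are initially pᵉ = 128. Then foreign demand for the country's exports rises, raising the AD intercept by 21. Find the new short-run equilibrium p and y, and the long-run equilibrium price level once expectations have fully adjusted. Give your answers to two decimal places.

AD shifts right: new AD is y = 6679 − 10p. With pᵉ = 128, SRAS is y = 2375 + 6p.
Short run: 6679 − 10p = 2375 + 6p gives 4304 = 16p, so p = 269.00 and y = 6679 − 10p = 3989.00.
y = 3989.00 is above potential 3143; expectations adjust and SRAS shifts left until y = 3143.
Long run: on the new AD curve, 3143 = 6679 − 10p gives p = 353.60.

Short run: p = 269.00, y = 3989.00. Long run: p = 353.60.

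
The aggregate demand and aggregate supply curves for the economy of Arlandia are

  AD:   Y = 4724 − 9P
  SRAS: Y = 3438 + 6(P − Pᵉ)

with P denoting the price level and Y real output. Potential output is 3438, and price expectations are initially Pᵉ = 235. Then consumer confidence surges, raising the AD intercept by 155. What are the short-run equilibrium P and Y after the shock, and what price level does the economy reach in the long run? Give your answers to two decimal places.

Short run: P = 190.07, Y = 3168.40. Long run: P = 160.11.

AD shifts right: new AD is Y = 4879 − 9P. With Pᵉ = 235, SRAS is Y = 2028 + 6P.
Short run: 4879 − 9P = 2028 + 6P gives 2851 = 15P, so P = 190.07 and Y = 4879 − 9P = 3168.40.
Y = 3168.40 is below potential 3438; expectations adjust and SRAS shifts right until Y = 3438.
Long run: on the new AD curve, 3438 = 4879 − 9P gives P = 160.11.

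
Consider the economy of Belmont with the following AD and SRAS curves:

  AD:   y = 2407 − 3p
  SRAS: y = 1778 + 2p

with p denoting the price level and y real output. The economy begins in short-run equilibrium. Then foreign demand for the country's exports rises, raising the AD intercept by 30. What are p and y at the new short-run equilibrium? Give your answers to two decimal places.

p = 131.80, y = 2041.60

This is a positive demand shock: AD shifts right.
New AD: y = 2437 − 3p.
Set AD = SRAS: 2437 − 3p = 1778 + 2p, so 659 = 5p and p = 131.80.
Substituting into AD, y = 2041.60.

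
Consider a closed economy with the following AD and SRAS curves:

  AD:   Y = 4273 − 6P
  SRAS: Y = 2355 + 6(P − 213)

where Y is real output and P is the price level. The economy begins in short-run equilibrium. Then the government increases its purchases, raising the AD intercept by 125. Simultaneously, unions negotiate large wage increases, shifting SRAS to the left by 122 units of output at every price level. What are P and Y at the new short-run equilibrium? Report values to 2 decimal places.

P = 286.92, Y = 2676.50

After both shocks: AD is Y = 4398 − 6P and SRAS is Y = 955 + 6P.
Setting them equal: 3443 = 12P, so P = 286.92.
Substituting into AD, Y = 2676.50.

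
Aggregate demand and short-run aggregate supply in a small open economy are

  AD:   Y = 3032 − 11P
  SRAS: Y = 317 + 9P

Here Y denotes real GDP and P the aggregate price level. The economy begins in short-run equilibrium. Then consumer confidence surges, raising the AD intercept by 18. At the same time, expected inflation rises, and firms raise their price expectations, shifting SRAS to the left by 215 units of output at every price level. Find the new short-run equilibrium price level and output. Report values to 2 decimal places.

P = 147.40, Y = 1428.60

After both shocks: AD is Y = 3050 − 11P and SRAS is Y = 102 + 9P.
Setting them equal: 2948 = 20P, so P = 147.40.
Substituting into AD, Y = 1428.60.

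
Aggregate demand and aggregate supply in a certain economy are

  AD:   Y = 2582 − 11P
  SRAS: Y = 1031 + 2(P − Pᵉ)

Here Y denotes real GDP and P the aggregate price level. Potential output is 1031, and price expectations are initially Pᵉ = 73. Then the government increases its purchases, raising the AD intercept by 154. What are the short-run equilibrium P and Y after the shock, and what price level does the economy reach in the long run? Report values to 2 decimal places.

Short run: P = 142.38, Y = 1169.77. Long run: P = 155.00.

AD shifts right: new AD is Y = 2736 − 11P. With Pᵉ = 73, SRAS is Y = 885 + 2P.
Short run: 2736 − 11P = 885 + 2P gives 1851 = 13P, so P = 142.38 and Y = 2736 − 11P = 1169.77.
Y = 1169.77 is above potential 1031; expectations adjust and SRAS shifts left until Y = 1031.
Long run: on the new AD curve, 1031 = 2736 − 11P gives P = 155.00.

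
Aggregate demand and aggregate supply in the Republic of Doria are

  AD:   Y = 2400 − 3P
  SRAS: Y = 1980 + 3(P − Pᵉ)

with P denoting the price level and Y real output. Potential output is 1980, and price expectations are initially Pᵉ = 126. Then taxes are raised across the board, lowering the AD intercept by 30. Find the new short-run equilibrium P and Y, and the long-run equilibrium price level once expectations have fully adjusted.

Short run: P = 128, Y = 1986. Long run: P = 130.

AD shifts left: new AD is Y = 2370 − 3P. With Pᵉ = 126, SRAS is Y = 1602 + 3P.
Short run: 2370 − 3P = 1602 + 3P gives 768 = 6P, so P = 128 and Y = 2370 − 3·128 = 1986.
Y = 1986 is above potential 1980; expectations adjust and SRAS shifts left until Y = 1980.
Long run: on the new AD curve, 1980 = 2370 − 3P gives P = 130.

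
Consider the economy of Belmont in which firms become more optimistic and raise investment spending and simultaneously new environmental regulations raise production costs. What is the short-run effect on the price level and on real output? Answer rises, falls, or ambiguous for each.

The first event is a positive demand shock: AD shifts right, which by itself pushes P up and Y up.
The second is an adverse supply shock: SRAS shifts left, which by itself pushes P up and Y down.
Both shocks push P up, so P rises. The two shocks push Y in opposite directions, so the effect on Y is ambiguous.

Price level: rises; output: ambiguous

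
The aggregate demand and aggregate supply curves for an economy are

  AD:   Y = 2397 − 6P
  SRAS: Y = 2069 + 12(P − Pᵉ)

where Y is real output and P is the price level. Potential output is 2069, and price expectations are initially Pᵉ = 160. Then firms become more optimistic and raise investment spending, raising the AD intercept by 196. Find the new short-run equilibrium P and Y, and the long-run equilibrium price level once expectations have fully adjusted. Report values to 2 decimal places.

Short run: P = 135.78, Y = 1778.33. Long run: P = 87.33.

AD shifts right: new AD is Y = 2593 − 6P. With Pᵉ = 160, SRAS is Y = 149 + 12P.
Short run: 2593 − 6P = 149 + 12P gives 2444 = 18P, so P = 135.78 and Y = 2593 − 6P = 1778.33.
Y = 1778.33 is below potential 2069; expectations adjust and SRAS shifts right until Y = 2069.
Long run: on the new AD curve, 2069 = 2593 − 6P gives P = 87.33.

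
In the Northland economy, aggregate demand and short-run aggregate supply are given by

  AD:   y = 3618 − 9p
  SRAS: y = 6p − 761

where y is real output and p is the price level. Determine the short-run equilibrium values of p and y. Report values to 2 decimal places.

Set AD = SRAS: 3618 − 9p = 6p − 761, so 4379 = 15p and p = 291.93.
Substituting into AD, y = 3618 − 9p = 990.60.

p = 291.93, y = 990.60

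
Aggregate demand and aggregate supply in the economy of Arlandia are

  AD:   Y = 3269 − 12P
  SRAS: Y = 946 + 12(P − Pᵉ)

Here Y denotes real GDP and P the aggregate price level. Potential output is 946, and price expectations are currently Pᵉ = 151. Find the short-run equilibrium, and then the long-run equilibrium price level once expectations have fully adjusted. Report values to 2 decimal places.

Short run: P = 172.29, Y = 1201.50. Long run: P = 193.58.

Short run: with Pᵉ = 151, SRAS is Y = 12P − 866. Setting AD = SRAS gives 4135 = 24P, so P = 172.29 and Y = 3269 − 12P = 1201.50.
Output 1201.50 is above potential 946, so over time expected prices rise and SRAS shifts left until Y returns to 946.
Long run: Y = 946 on the AD curve gives 946 = 3269 − 12P, so P = 193.58.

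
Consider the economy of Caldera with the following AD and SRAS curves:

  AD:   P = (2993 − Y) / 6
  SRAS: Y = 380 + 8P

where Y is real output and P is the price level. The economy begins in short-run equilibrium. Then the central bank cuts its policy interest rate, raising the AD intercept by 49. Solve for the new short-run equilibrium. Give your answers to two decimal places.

This is a positive demand shock: AD shifts right.
New AD: Y = 3042 − 6P.
Set AD = SRAS: 3042 − 6P = 380 + 8P, so 2662 = 14P and P = 190.14.
Substituting into AD, Y = 1901.14.

P = 190.14, Y = 1901.14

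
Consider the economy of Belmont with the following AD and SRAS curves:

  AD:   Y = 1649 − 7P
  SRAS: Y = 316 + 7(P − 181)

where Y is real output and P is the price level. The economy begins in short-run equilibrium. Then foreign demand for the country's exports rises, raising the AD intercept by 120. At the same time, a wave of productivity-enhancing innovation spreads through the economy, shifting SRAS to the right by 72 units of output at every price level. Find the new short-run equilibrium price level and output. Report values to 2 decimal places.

P = 189.14, Y = 445.00

After both shocks: AD is Y = 1769 − 7P and SRAS is Y = 7P − 879.
Setting them equal: 2648 = 14P, so P = 189.14.
Substituting into AD, Y = 445.00.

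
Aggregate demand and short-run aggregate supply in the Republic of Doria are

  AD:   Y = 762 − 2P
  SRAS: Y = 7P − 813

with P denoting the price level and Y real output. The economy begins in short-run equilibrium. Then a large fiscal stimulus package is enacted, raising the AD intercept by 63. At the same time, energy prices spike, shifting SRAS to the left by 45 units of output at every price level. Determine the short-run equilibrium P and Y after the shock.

P = 187, Y = 451

After both shocks: AD is Y = 825 − 2P and SRAS is Y = 7P − 858.
Setting them equal: 1683 = 9P, so P = 187.
Y = 825 − 2·187 = 451.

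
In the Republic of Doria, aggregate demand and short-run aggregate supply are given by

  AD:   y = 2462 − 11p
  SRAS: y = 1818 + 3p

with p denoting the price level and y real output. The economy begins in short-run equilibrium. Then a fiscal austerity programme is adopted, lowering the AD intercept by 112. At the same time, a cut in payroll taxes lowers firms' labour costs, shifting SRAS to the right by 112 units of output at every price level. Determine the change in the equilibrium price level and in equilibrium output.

Δp = -16, Δy = +64

After both shocks: AD is y = 2350 − 11p and SRAS is y = 1930 + 3p.
Setting them equal: 420 = 14p, so p = 30.
y = 2350 − 11·30 = 2020.
Initially p = 46, y = 1956, so Δp = -16 and Δy = +64.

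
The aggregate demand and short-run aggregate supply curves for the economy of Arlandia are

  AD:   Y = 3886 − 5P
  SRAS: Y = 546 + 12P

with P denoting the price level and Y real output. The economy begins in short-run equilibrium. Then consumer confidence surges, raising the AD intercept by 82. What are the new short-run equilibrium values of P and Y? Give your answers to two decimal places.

P = 201.29, Y = 2961.53

This is a positive demand shock: AD shifts right.
New AD: Y = 3968 − 5P.
Set AD = SRAS: 3968 − 5P = 546 + 12P, so 3422 = 17P and P = 201.29.
Substituting into AD, Y = 2961.53.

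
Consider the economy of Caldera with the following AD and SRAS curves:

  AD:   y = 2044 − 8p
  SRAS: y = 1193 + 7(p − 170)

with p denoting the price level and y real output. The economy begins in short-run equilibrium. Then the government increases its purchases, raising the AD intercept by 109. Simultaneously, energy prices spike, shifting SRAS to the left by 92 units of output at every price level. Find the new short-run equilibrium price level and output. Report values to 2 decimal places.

p = 149.47, y = 957.27

After both shocks: AD is y = 2153 − 8p and SRAS is y = 7p − 89.
Setting them equal: 2242 = 15p, so p = 149.47.
Substituting into AD, y = 957.27.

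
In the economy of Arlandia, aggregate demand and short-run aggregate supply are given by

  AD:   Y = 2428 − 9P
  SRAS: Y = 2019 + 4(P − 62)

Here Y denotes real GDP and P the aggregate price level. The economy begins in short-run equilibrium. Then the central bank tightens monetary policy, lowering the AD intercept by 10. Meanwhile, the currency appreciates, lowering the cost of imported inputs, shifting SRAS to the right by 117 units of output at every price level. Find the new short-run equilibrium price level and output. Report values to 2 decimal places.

P = 40.77, Y = 2051.08

After both shocks: AD is Y = 2418 − 9P and SRAS is Y = 1888 + 4P.
Setting them equal: 530 = 13P, so P = 40.77.
Substituting into AD, Y = 2051.08.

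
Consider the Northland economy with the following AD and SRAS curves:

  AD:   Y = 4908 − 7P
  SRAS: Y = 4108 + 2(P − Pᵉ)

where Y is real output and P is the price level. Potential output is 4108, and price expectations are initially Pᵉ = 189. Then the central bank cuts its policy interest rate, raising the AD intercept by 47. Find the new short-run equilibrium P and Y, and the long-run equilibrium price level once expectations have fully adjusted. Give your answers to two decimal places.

Short run: P = 136.11, Y = 4002.22. Long run: P = 121.00.

AD shifts right: new AD is Y = 4955 − 7P. With Pᵉ = 189, SRAS is Y = 3730 + 2P.
Short run: 4955 − 7P = 3730 + 2P gives 1225 = 9P, so P = 136.11 and Y = 4955 − 7P = 4002.22.
Y = 4002.22 is below potential 4108; expectations adjust and SRAS shifts right until Y = 4108.
Long run: on the new AD curve, 4108 = 4955 − 7P gives P = 121.00.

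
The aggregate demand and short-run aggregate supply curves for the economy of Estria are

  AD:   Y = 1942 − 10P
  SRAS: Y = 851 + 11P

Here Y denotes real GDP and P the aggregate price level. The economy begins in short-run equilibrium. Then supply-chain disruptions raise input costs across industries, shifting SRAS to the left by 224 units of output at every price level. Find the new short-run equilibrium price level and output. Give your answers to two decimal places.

P = 62.62, Y = 1315.81

This is a negative supply shock: SRAS shifts left.
New SRAS: Y = 627 + 11P.
Set AD = SRAS: 1942 − 10P = 627 + 11P, so 1315 = 21P and P = 62.62.
Substituting into AD, Y = 1315.81.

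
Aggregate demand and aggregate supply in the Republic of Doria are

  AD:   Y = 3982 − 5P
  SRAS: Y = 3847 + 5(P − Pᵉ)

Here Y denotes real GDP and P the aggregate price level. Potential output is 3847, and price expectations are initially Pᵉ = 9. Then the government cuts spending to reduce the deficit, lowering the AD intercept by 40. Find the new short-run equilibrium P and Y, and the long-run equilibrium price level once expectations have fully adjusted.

AD shifts left: new AD is Y = 3942 − 5P. With Pᵉ = 9, SRAS is Y = 3802 + 5P.
Short run: 3942 − 5P = 3802 + 5P gives 140 = 10P, so P = 14 and Y = 3942 − 5·14 = 3872.
Y = 3872 is above potential 3847; expectations adjust and SRAS shifts left until Y = 3847.
Long run: on the new AD curve, 3847 = 3942 − 5P gives P = 19.

Short run: P = 14, Y = 3872. Long run: P = 19.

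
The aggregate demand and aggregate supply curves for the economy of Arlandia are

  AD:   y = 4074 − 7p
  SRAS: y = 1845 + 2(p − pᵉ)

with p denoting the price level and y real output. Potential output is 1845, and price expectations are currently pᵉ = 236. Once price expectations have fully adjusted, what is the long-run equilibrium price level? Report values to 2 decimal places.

Long-run p = 318.43

Short run: with pᵉ = 236, SRAS is y = 1373 + 2p. Setting AD = SRAS gives 2701 = 9p, so p = 300.11 and y = 4074 − 7p = 1973.22.
Output 1973.22 is above potential 1845, so over time expected prices rise and SRAS shifts left until y returns to 1845.
Long run: y = 1845 on the AD curve gives 1845 = 4074 − 7p, so p = 318.43.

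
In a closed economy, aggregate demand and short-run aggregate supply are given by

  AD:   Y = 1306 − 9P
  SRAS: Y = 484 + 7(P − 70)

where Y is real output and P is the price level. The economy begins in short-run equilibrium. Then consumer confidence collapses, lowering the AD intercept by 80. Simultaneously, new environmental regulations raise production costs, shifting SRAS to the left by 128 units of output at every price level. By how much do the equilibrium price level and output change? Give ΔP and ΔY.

ΔP = +3, ΔY = -107

After both shocks: AD is Y = 1226 − 9P and SRAS is Y = 7P − 134.
Setting them equal: 1360 = 16P, so P = 85.
Y = 1226 − 9·85 = 461.
Initially P = 82, Y = 568, so ΔP = +3 and ΔY = -107.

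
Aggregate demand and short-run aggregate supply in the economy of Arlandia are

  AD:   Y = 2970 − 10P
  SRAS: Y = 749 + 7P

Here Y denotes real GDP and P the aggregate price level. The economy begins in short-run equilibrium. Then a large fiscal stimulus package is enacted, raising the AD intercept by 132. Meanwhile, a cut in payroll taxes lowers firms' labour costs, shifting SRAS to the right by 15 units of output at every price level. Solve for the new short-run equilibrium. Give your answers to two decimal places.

P = 137.53, Y = 1726.71

After both shocks: AD is Y = 3102 − 10P and SRAS is Y = 764 + 7P.
Setting them equal: 2338 = 17P, so P = 137.53.
Substituting into AD, Y = 1726.71.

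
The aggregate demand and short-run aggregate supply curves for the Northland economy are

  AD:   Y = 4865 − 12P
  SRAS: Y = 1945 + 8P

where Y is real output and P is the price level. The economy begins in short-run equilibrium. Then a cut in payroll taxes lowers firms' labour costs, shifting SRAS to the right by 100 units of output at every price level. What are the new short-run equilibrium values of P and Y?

P = 141, Y = 3173

This is a positive supply shock: SRAS shifts right.
New SRAS: Y = 2045 + 8P.
Set AD = SRAS: 4865 − 12P = 2045 + 8P, so 2820 = 20P and P = 141.
Y = 4865 − 12·141 = 3173.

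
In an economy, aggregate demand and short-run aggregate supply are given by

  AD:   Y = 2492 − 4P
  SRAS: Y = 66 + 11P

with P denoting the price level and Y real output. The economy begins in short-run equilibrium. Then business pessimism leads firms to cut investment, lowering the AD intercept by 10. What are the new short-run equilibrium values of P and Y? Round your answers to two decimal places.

P = 161.07, Y = 1837.73

This is a negative demand shock: AD shifts left.
New AD: Y = 2482 − 4P.
Set AD = SRAS: 2482 − 4P = 66 + 11P, so 2416 = 15P and P = 161.07.
Substituting into AD, Y = 1837.73.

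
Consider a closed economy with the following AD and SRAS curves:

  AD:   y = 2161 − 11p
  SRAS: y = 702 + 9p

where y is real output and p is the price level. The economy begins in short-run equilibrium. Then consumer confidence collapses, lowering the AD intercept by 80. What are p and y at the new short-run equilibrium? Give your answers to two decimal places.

This is a negative demand shock: AD shifts left.
New AD: y = 2081 − 11p.
Set AD = SRAS: 2081 − 11p = 702 + 9p, so 1379 = 20p and p = 68.95.
Substituting into AD, y = 1322.55.

p = 68.95, y = 1322.55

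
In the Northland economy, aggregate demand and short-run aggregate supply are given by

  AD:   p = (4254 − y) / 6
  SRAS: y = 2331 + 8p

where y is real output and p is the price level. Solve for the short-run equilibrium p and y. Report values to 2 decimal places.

p = 137.36, y = 3429.86

Rearrange AD to y = 4254 − 6p.
Set AD = SRAS: 4254 − 6p = 2331 + 8p, so 1923 = 14p and p = 137.36.
Substituting into AD, y = 4254 − 6p = 3429.86.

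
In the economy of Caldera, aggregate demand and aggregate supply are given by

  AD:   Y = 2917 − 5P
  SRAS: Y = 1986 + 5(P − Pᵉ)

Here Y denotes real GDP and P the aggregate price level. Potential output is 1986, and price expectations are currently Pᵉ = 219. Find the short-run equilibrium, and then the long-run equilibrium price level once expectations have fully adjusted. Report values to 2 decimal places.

Short run: P = 202.60, Y = 1904.00. Long run: P = 186.20.

Short run: with Pᵉ = 219, SRAS is Y = 891 + 5P. Setting AD = SRAS gives 2026 = 10P, so P = 202.60 and Y = 2917 − 5P = 1904.00.
Output 1904.00 is below potential 1986, so over time expected prices fall and SRAS shifts right until Y returns to 1986.
Long run: Y = 1986 on the AD curve gives 1986 = 2917 − 5P, so P = 186.20.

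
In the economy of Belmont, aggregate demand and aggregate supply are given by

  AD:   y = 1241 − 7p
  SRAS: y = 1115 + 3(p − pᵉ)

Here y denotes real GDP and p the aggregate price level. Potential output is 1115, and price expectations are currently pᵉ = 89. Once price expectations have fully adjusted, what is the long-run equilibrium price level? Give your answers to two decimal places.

Long-run p = 18.00

Short run: with pᵉ = 89, SRAS is y = 848 + 3p. Setting AD = SRAS gives 393 = 10p, so p = 39.30 and y = 1241 − 7p = 965.90.
Output 965.90 is below potential 1115, so over time expected prices fall and SRAS shifts right until y returns to 1115.
Long run: y = 1115 on the AD curve gives 1115 = 1241 − 7p, so p = 18.00.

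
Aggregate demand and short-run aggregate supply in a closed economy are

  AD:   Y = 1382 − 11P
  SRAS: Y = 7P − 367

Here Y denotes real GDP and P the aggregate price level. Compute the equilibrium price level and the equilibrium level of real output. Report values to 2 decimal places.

P = 97.17, Y = 313.17

Set AD = SRAS: 1382 − 11P = 7P − 367, so 1749 = 18P and P = 97.17.
Substituting into AD, Y = 1382 − 11P = 313.17.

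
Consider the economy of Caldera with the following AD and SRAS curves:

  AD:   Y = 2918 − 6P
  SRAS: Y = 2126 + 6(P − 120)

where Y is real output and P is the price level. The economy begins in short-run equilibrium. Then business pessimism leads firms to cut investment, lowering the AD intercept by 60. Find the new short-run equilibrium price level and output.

This is a negative demand shock: AD shifts left.
New AD: Y = 2858 − 6P.
SRAS can be written Y = 1406 + 6P.
Set AD = SRAS: 2858 − 6P = 1406 + 6P, so 1452 = 12P and P = 121.
Y = 2858 − 6·121 = 2132.

P = 121, Y = 2132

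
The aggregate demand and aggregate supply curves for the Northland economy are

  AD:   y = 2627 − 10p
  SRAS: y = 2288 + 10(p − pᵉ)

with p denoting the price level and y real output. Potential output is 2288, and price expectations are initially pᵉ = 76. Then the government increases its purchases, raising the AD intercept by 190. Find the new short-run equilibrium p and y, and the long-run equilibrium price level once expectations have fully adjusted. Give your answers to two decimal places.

AD shifts right: new AD is y = 2817 − 10p. With pᵉ = 76, SRAS is y = 1528 + 10p.
Short run: 2817 − 10p = 1528 + 10p gives 1289 = 20p, so p = 64.45 and y = 2817 − 10p = 2172.50.
y = 2172.50 is below potential 2288; expectations adjust and SRAS shifts right until y = 2288.
Long run: on the new AD curve, 2288 = 2817 − 10p gives p = 52.90.

Short run: p = 64.45, y = 2172.50. Long run: p = 52.90.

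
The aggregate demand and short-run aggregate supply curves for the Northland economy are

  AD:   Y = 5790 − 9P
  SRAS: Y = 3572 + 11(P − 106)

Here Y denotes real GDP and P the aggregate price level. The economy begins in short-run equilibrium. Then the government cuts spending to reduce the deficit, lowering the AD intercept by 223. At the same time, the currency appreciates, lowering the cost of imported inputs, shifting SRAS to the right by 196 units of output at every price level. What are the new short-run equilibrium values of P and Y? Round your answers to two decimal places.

After both shocks: AD is Y = 5567 − 9P and SRAS is Y = 2602 + 11P.
Setting them equal: 2965 = 20P, so P = 148.25.
Substituting into AD, Y = 4232.75.

P = 148.25, Y = 4232.75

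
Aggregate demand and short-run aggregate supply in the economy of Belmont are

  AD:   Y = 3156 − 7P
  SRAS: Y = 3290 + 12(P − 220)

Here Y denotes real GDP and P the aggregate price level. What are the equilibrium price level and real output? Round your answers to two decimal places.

P = 131.89, Y = 2232.74

Write SRAS as Y = 3290 + 12P − 2640 = 650 + 12P.
Set AD = SRAS: 3156 − 7P = 650 + 12P, so 2506 = 19P and P = 131.89.
Substituting into AD, Y = 3156 − 7P = 2232.74.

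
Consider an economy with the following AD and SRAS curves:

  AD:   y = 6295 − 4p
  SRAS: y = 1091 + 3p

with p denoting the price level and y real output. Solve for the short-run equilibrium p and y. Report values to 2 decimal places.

Set AD = SRAS: 6295 − 4p = 1091 + 3p, so 5204 = 7p and p = 743.43.
Substituting into AD, y = 6295 − 4p = 3321.29.

p = 743.43, y = 3321.29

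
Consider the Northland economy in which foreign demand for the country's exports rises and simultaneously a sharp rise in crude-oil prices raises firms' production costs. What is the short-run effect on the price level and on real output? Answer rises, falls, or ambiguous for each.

The first event is a positive demand shock: AD shifts right, which by itself pushes P up and Y up.
The second is an adverse supply shock: SRAS shifts left, which by itself pushes P up and Y down.
Both shocks push P up, so P rises. The two shocks push Y in opposite directions, so the effect on Y is ambiguous.

Price level: rises; output: ambiguous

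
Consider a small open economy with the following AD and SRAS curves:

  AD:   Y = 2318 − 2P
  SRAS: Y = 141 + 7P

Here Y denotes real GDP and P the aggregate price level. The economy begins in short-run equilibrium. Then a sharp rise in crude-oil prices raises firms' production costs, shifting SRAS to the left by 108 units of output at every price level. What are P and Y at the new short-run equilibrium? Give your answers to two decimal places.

This is a negative supply shock: SRAS shifts left.
New SRAS: Y = 33 + 7P.
Set AD = SRAS: 2318 − 2P = 33 + 7P, so 2285 = 9P and P = 253.89.
Substituting into AD, Y = 1810.22.

P = 253.89, Y = 1810.22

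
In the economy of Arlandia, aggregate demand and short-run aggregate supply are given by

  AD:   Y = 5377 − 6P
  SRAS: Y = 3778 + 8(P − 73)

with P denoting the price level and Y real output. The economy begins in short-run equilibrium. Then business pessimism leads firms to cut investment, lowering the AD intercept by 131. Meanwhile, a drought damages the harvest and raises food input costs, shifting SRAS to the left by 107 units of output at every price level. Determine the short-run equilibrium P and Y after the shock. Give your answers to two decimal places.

P = 154.21, Y = 4320.71

After both shocks: AD is Y = 5246 − 6P and SRAS is Y = 3087 + 8P.
Setting them equal: 2159 = 14P, so P = 154.21.
Substituting into AD, Y = 4320.71.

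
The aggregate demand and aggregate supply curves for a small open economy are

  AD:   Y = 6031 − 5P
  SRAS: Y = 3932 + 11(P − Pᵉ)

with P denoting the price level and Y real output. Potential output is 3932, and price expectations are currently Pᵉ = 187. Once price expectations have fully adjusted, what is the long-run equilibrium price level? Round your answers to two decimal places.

Long-run P = 419.80

Short run: with Pᵉ = 187, SRAS is Y = 1875 + 11P. Setting AD = SRAS gives 4156 = 16P, so P = 259.75 and Y = 6031 − 5P = 4732.25.
Output 4732.25 is above potential 3932, so over time expected prices rise and SRAS shifts left until Y returns to 3932.
Long run: Y = 3932 on the AD curve gives 3932 = 6031 − 5P, so P = 419.80.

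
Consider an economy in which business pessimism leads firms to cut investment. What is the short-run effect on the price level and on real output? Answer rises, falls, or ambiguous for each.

This is a negative demand shock: AD shifts left.
Moving along the upward-sloping SRAS curve, P falls and Y falls.

Price level: falls; output: falls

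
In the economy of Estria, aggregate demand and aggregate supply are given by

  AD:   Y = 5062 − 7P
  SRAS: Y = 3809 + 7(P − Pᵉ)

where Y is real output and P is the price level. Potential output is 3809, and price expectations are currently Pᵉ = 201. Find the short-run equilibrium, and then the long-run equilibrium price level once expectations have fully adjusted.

Short run: with Pᵉ = 201, SRAS is Y = 2402 + 7P. Setting AD = SRAS gives 2660 = 14P, so P = 190 and Y = 5062 − 7·190 = 3732.
Output 3732 is below potential 3809, so over time expected prices fall and SRAS shifts right until Y returns to 3809.
Long run: Y = 3809 on the AD curve gives 3809 = 5062 − 7P, so P = 179.

Short run: P = 190, Y = 3732. Long run: P = 179.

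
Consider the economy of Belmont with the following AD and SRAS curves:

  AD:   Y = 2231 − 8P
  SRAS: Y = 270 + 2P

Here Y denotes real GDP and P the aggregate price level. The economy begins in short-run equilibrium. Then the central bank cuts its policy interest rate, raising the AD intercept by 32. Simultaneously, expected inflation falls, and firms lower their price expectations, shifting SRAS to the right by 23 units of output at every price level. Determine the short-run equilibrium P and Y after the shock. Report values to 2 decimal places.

P = 197.00, Y = 687.00

After both shocks: AD is Y = 2263 − 8P and SRAS is Y = 293 + 2P.
Setting them equal: 1970 = 10P, so P = 197.00.
Substituting into AD, Y = 687.00.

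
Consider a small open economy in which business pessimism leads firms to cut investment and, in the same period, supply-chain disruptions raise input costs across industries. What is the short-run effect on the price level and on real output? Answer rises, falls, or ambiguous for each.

The first event is a negative demand shock: AD shifts left, which by itself pushes P down and Y down.
The second is an adverse supply shock: SRAS shifts left, which by itself pushes P up and Y down.
The two shocks push P in opposite directions, so the effect on P is ambiguous. Both shocks push Y down, so Y falls.

Price level: ambiguous; output: falls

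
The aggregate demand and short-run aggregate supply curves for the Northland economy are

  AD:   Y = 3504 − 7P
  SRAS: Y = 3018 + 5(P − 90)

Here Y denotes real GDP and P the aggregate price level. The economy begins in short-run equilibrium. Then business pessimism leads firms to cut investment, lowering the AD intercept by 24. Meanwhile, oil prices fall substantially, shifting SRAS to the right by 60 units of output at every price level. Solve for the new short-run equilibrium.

P = 71, Y = 2983

After both shocks: AD is Y = 3480 − 7P and SRAS is Y = 2628 + 5P.
Setting them equal: 852 = 12P, so P = 71.
Y = 3480 − 7·71 = 2983.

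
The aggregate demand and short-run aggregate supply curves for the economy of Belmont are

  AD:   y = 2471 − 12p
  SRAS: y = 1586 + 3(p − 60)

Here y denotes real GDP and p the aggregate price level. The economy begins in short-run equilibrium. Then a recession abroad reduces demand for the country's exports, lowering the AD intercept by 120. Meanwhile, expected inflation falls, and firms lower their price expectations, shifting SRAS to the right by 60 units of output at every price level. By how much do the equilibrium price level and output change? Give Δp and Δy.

After both shocks: AD is y = 2351 − 12p and SRAS is y = 1466 + 3p.
Setting them equal: 885 = 15p, so p = 59.
y = 2351 − 12·59 = 1643.
Initially p = 71, y = 1619, so Δp = -12 and Δy = +24.

Δp = -12, Δy = +24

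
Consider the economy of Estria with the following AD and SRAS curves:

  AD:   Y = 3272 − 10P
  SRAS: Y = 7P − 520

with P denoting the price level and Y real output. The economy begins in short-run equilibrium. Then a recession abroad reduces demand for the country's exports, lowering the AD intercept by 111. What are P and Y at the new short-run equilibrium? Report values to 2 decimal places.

This is a negative demand shock: AD shifts left.
New AD: Y = 3161 − 10P.
Set AD = SRAS: 3161 − 10P = 7P − 520, so 3681 = 17P and P = 216.53.
Substituting into AD, Y = 995.71.

P = 216.53, Y = 995.71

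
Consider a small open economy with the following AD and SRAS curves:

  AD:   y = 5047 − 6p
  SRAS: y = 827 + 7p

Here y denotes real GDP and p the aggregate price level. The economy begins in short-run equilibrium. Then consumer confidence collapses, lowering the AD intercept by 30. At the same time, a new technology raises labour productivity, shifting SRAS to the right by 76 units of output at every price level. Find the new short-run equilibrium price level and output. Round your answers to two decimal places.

p = 316.46, y = 3118.23

After both shocks: AD is y = 5017 − 6p and SRAS is y = 903 + 7p.
Setting them equal: 4114 = 13p, so p = 316.46.
Substituting into AD, y = 3118.23.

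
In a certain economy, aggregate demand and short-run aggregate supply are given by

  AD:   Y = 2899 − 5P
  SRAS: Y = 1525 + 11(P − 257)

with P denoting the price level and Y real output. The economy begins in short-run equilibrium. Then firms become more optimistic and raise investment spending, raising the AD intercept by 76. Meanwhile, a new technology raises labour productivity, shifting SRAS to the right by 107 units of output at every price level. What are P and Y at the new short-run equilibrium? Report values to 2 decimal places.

P = 260.63, Y = 1671.88

After both shocks: AD is Y = 2975 − 5P and SRAS is Y = 11P − 1195.
Setting them equal: 4170 = 16P, so P = 260.63.
Substituting into AD, Y = 1671.88.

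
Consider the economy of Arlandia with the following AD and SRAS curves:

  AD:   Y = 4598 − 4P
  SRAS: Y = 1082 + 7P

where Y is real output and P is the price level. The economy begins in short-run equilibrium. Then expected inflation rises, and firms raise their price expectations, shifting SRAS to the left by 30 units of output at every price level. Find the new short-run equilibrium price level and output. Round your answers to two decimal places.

This is a negative supply shock: SRAS shifts left.
New SRAS: Y = 1052 + 7P.
Set AD = SRAS: 4598 − 4P = 1052 + 7P, so 3546 = 11P and P = 322.36.
Substituting into AD, Y = 3308.55.

P = 322.36, Y = 3308.55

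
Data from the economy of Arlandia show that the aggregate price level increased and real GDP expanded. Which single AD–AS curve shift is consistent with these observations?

P rose and Y rose. An AD shift moves P and Y in the same direction; an SRAS shift moves them in opposite directions.
Here P and Y moved in the same direction, so the AD curve shifted.
Since Y rose, AD shifted right.

AD shifted right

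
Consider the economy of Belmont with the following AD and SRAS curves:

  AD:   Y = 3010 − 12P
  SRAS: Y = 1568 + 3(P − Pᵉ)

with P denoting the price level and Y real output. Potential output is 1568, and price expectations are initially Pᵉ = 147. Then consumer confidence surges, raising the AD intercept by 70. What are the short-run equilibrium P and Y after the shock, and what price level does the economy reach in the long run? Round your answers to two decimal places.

AD shifts right: new AD is Y = 3080 − 12P. With Pᵉ = 147, SRAS is Y = 1127 + 3P.
Short run: 3080 − 12P = 1127 + 3P gives 1953 = 15P, so P = 130.20 and Y = 3080 − 12P = 1517.60.
Y = 1517.60 is below potential 1568; expectations adjust and SRAS shifts right until Y = 1568.
Long run: on the new AD curve, 1568 = 3080 − 12P gives P = 126.00.

Short run: P = 130.20, Y = 1517.60. Long run: P = 126.00.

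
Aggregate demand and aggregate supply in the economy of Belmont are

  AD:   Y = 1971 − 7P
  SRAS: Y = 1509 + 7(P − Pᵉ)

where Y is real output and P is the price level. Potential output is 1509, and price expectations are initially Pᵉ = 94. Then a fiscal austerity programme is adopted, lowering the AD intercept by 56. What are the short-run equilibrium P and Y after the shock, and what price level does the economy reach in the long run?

AD shifts left: new AD is Y = 1915 − 7P. With Pᵉ = 94, SRAS is Y = 851 + 7P.
Short run: 1915 − 7P = 851 + 7P gives 1064 = 14P, so P = 76 and Y = 1915 − 7·76 = 1383.
Y = 1383 is below potential 1509; expectations adjust and SRAS shifts right until Y = 1509.
Long run: on the new AD curve, 1509 = 1915 − 7P gives P = 58.

Short run: P = 76, Y = 1383. Long run: P = 58.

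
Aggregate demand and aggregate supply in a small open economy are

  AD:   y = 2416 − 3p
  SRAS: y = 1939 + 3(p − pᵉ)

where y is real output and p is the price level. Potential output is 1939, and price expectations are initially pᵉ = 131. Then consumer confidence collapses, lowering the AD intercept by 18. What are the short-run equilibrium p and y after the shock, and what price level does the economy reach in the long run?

AD shifts left: new AD is y = 2398 − 3p. With pᵉ = 131, SRAS is y = 1546 + 3p.
Short run: 2398 − 3p = 1546 + 3p gives 852 = 6p, so p = 142 and y = 2398 − 3·142 = 1972.
y = 1972 is above potential 1939; expectations adjust and SRAS shifts left until y = 1939.
Long run: on the new AD curve, 1939 = 2398 − 3p gives p = 153.

Short run: p = 142, y = 1972. Long run: p = 153.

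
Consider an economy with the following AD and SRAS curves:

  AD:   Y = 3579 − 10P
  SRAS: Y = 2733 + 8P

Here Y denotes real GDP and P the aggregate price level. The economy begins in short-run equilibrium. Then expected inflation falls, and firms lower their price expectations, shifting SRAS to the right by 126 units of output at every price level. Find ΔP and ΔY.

ΔP = -7, ΔY = +70

This is a positive supply shock: SRAS shifts right.
New SRAS: Y = 2859 + 8P.
Set AD = SRAS: 3579 − 10P = 2859 + 8P, so 720 = 18P and P = 40.
Y = 3579 − 10·40 = 3179.
Initially P = 47, Y = 3109, so ΔP = -7 and ΔY = +70.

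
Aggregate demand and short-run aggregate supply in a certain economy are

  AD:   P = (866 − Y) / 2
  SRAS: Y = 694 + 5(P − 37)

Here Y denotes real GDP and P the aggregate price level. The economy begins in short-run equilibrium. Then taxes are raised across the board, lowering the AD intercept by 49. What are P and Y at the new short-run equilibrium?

P = 44, Y = 729

This is a negative demand shock: AD shifts left.
New AD: Y = 817 − 2P.
SRAS can be written Y = 509 + 5P.
Set AD = SRAS: 817 − 2P = 509 + 5P, so 308 = 7P and P = 44.
Y = 817 − 2·44 = 729.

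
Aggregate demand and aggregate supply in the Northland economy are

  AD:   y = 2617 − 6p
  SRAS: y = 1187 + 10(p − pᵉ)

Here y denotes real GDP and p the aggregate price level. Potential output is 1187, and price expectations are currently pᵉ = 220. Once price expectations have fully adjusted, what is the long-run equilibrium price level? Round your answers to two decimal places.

Short run: with pᵉ = 220, SRAS is y = 10p − 1013. Setting AD = SRAS gives 3630 = 16p, so p = 226.88 and y = 2617 − 6p = 1255.75.
Output 1255.75 is above potential 1187, so over time expected prices rise and SRAS shifts left until y returns to 1187.
Long run: y = 1187 on the AD curve gives 1187 = 2617 − 6p, so p = 238.33.

Long-run p = 238.33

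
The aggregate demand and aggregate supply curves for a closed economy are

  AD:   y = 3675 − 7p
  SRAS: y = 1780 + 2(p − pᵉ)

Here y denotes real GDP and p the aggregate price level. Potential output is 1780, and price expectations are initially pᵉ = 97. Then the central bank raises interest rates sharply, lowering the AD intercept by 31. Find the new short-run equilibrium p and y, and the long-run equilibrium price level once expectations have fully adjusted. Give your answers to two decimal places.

Short run: p = 228.67, y = 2043.33. Long run: p = 266.29.

AD shifts left: new AD is y = 3644 − 7p. With pᵉ = 97, SRAS is y = 1586 + 2p.
Short run: 3644 − 7p = 1586 + 2p gives 2058 = 9p, so p = 228.67 and y = 3644 − 7p = 2043.33.
y = 2043.33 is above potential 1780; expectations adjust and SRAS shifts left until y = 1780.
Long run: on the new AD curve, 1780 = 3644 − 7p gives p = 266.29.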